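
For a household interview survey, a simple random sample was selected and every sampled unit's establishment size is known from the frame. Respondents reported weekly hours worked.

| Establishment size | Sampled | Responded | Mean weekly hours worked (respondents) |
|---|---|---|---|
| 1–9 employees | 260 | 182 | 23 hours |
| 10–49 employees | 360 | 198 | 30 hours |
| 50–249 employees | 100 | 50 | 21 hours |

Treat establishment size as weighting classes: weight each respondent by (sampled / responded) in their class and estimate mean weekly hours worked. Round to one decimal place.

26.2

Response rates by class: 1–9 employees 182/260 = 70%, 10–49 employees 198/360 = 55%, 50–249 employees 50/100 = 50%.
With weight = n_sampled/n_responded per class, the weighted class total is n_sampled:
  1–9 employees: 260 × 23 = 5980
  10–49 employees: 360 × 30 = 10,800
  50–249 employees: 100 × 21 = 2100
Adjusted estimate = 18,880 / 720 = 26.2222 → 26.2.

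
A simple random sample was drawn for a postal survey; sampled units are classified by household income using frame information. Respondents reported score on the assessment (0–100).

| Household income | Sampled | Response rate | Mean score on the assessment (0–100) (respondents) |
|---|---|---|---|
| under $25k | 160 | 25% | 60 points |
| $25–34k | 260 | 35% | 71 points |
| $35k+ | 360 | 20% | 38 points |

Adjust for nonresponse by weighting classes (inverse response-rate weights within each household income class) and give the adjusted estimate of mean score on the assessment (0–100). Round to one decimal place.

Inverse-response-rate weighting restores each class to its sampled count, so class totals weight by n_sampled:
  under $25k: 160 × 60 = 9600
  $25–34k: 260 × 71 = 18,460
  $35k+: 360 × 38 = 13,680
Adjusted estimate = 41,740 / 780 = 53.5128 → 53.5.

53.5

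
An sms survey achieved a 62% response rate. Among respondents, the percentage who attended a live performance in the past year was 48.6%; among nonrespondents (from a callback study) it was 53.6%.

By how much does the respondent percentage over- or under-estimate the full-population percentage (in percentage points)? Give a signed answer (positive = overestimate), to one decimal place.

Nonresponse fraction = 1 − 0.62 = 0.38.
Bias = (nonresponse fraction) × (respondent percentage − nonrespondent percentage)
     = 0.38 × (48.6 − 53.6) = 0.38 × -5 = -1.9.

-1.9 percentage points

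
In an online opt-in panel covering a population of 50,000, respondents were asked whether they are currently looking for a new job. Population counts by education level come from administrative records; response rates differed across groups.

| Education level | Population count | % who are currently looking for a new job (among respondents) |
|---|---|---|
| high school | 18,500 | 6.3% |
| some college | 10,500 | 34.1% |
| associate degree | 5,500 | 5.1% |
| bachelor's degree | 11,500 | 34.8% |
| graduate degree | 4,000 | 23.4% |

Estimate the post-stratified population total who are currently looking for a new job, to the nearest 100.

10,000

Each cell contributes its population count × the respondent rate:
  high school: 18,500 × 6.3% = 1165.5
  some college: 10,500 × 34.1% = 3580.5
  associate degree: 5,500 × 5.1% = 280.5
  bachelor's degree: 11,500 × 34.8% = 4002
  graduate degree: 4,000 × 23.4% = 936
Estimated total = 9964.5 → 10,000.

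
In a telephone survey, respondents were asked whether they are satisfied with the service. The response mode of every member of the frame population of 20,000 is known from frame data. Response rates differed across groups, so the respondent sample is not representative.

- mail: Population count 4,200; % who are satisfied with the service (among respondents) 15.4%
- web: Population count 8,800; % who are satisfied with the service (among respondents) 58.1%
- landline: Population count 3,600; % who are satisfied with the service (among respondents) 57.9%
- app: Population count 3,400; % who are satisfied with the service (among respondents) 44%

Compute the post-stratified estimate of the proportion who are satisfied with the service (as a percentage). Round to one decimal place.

46.7%

Weight each group's respondent value by its population share:
  mail: (4,200/20,000) × 15.4 = 3.234
  web: (8,800/20,000) × 58.1 = 25.564
  landline: (3,600/20,000) × 57.9 = 10.422
  app: (3,400/20,000) × 44 = 7.48
Post-stratified estimate = 46.7 → 46.7%.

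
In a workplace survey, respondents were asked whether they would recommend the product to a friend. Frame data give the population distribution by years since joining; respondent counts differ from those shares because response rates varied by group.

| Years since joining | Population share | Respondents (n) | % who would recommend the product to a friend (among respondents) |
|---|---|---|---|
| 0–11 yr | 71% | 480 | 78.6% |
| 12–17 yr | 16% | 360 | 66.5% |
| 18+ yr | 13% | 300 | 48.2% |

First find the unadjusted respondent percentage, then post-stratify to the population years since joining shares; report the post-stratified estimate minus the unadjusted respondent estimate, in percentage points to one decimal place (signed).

Naive respondent-only estimate (weights = respondent counts):
  (480/1140)×78.6 + (360/1140)×66.5 + (300/1140)×48.2 = 66.7789%
Post-stratifying to population shares instead:
  0.71×78.6 + 0.16×66.5 + 0.13×48.2 = 72.712%
Difference = 72.712 − 66.7789 = 5.9331 pp.

+5.9 percentage points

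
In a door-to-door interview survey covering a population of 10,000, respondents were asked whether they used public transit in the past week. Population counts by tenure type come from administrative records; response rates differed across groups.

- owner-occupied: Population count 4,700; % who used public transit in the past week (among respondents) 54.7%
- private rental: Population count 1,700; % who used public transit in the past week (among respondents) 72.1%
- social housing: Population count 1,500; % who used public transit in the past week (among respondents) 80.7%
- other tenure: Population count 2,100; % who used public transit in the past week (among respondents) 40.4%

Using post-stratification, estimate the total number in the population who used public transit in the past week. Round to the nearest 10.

Apply each group's respondent rate to its population count:
  owner-occupied: 4,700 × 54.7% = 2570.9
  private rental: 1,700 × 72.1% = 1225.7
  social housing: 1,500 × 80.7% = 1210.5
  other tenure: 2,100 × 40.4% = 848.4
Estimated total = 5855.5 → 5,860.

5,860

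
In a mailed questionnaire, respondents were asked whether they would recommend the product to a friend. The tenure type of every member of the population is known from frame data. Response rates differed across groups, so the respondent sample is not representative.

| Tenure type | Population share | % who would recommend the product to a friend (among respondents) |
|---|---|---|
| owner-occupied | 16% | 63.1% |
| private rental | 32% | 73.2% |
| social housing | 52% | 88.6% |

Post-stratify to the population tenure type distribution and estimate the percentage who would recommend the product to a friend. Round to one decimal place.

79.6%

Weight each group's respondent value by its population share:
  owner-occupied: 0.16 × 63.1 = 10.096
  private rental: 0.32 × 73.2 = 23.424
  social housing: 0.52 × 88.6 = 46.072
Post-stratified estimate = 79.592 → 79.6%.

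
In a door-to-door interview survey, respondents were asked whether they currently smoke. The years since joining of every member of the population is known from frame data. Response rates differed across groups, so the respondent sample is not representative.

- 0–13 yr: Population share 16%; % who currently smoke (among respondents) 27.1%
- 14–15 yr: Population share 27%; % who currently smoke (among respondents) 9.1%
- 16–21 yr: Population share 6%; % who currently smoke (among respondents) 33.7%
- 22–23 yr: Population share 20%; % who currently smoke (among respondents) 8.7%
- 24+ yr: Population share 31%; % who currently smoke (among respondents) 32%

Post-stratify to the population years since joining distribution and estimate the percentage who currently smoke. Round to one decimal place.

Each cell contributes population-share × respondent value:
  0–13 yr: 0.16 × 27.1 = 4.336
  14–15 yr: 0.27 × 9.1 = 2.457
  16–21 yr: 0.06 × 33.7 = 2.022
  22–23 yr: 0.2 × 8.7 = 1.74
  24+ yr: 0.31 × 32 = 9.92
Post-stratified estimate = 20.475 → 20.5%.

20.5%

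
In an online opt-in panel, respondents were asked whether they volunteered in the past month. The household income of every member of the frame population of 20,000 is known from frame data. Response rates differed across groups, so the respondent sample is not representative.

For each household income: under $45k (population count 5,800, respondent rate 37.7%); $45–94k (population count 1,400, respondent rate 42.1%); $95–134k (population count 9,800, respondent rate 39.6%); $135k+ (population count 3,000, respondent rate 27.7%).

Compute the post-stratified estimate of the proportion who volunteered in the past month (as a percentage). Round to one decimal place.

37.4%

Each cell contributes population-share × respondent value:
  under $45k: (5,800/20,000) × 37.7 = 10.933
  $45–94k: (1,400/20,000) × 42.1 = 2.947
  $95–134k: (9,800/20,000) × 39.6 = 19.404
  $135k+: (3,000/20,000) × 27.7 = 4.155
Post-stratified estimate = 37.439 → 37.4%.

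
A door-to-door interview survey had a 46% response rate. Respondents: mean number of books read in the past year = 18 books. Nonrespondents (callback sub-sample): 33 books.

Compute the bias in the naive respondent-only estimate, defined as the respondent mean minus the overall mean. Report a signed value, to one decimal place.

-8.1

Nonresponse fraction = 1 − 0.46 = 0.54.
Bias = (nonresponse fraction) × (respondent mean − nonrespondent mean)
     = 0.54 × (18 − 33) = 0.54 × -15 = -8.1.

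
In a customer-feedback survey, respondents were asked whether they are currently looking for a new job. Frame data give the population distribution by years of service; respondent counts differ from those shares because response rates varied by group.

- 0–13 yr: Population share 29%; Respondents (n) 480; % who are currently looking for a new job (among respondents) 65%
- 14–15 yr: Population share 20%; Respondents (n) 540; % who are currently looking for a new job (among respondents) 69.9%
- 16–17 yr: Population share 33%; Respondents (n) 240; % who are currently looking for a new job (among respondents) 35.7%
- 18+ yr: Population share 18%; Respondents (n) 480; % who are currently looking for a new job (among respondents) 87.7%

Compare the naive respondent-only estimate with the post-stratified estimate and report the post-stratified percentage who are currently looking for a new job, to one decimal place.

60.4%

Without adjustment, the pooled respondent share is:
  (480/1740)×65 + (540/1740)×69.9 + (240/1740)×35.7 + (480/1740)×87.7 = 68.7414%
Post-stratified estimate weights by population shares:
  0.29×65 + 0.2×69.9 + 0.33×35.7 + 0.18×87.7 = 60.397%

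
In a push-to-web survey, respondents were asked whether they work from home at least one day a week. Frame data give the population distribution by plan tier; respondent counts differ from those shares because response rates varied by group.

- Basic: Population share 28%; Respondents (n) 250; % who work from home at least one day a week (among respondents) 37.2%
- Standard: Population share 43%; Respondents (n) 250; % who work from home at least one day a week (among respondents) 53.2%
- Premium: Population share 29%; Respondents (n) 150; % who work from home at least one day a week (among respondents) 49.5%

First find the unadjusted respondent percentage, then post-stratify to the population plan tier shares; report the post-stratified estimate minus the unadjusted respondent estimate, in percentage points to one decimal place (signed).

+1.5 percentage points

Without adjustment, the pooled respondent share is:
  (250/650)×37.2 + (250/650)×53.2 + (150/650)×49.5 = 46.1923%
Reweighting by population plan tier shares:
  0.28×37.2 + 0.43×53.2 + 0.29×49.5 = 47.647%
Difference = 47.647 − 46.1923 = 1.4547 pp.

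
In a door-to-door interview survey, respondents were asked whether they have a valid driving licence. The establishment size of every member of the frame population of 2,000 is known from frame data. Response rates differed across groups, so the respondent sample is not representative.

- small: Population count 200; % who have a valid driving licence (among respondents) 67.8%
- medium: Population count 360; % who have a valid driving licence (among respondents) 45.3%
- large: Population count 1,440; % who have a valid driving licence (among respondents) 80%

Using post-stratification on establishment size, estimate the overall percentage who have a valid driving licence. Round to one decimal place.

72.5%

Post-stratification weights by population share, not respondent share:
  small: (200/2,000) × 67.8 = 6.78
  medium: (360/2,000) × 45.3 = 8.154
  large: (1,440/2,000) × 80 = 57.6
Post-stratified estimate = 72.534 → 72.5%.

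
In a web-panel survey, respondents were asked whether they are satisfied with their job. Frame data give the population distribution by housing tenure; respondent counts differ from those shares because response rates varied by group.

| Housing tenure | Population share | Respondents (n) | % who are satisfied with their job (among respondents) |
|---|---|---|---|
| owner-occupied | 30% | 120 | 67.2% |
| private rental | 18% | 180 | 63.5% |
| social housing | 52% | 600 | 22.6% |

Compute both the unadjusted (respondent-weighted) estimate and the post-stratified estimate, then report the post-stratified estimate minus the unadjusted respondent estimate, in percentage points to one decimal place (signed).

Unadjusted (pooled respondent) estimate weights by respondent counts:
  (120/900)×67.2 + (180/900)×63.5 + (600/900)×22.6 = 36.7267%
Post-stratified estimate weights by population shares:
  0.3×67.2 + 0.18×63.5 + 0.52×22.6 = 43.342%
Difference = 43.342 − 36.7267 = 6.6153 pp.

+6.6 percentage points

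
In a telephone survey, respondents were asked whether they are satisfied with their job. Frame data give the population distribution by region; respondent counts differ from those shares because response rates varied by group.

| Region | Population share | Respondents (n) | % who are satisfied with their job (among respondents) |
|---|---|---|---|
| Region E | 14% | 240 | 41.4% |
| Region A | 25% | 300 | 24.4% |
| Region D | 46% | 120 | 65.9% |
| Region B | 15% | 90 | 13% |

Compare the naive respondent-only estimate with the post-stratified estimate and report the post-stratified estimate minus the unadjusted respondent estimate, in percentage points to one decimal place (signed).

+9.0 percentage points

Naive respondent-only estimate (weights = respondent counts):
  (240/750)×41.4 + (300/750)×24.4 + (120/750)×65.9 + (90/750)×13 = 35.112%
Post-stratifying to population shares instead:
  0.14×41.4 + 0.25×24.4 + 0.46×65.9 + 0.15×13 = 44.16%
Difference = 44.16 − 35.112 = 9.048 pp.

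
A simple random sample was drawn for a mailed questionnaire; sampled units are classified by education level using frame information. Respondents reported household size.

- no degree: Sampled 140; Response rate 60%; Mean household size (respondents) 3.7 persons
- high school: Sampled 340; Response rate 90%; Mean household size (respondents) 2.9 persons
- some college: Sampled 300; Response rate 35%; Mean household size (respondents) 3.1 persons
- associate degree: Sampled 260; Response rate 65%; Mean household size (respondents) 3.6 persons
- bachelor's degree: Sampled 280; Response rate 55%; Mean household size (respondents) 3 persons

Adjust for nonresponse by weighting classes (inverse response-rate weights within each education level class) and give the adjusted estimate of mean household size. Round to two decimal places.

3.19

With weight = n_sampled/n_responded per class, the weighted class total is n_sampled:
  no degree: 140 × 3.7 = 518
  high school: 340 × 2.9 = 986
  some college: 300 × 3.1 = 930
  associate degree: 260 × 3.6 = 936
  bachelor's degree: 280 × 3 = 840
Adjusted estimate = 4210 / 1,320 = 3.18939 → 3.19.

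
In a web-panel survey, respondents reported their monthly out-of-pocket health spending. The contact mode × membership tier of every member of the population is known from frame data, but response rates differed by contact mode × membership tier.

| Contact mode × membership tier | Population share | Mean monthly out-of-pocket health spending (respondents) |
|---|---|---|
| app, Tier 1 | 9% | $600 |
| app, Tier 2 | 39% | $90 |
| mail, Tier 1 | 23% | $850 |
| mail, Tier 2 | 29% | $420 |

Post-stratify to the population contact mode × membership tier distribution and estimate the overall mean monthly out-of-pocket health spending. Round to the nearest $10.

$410

Post-stratification weights by population share, not respondent share:
  app, Tier 1: 0.09 × 600 = 54
  app, Tier 2: 0.39 × 90 = 35.1
  mail, Tier 1: 0.23 × 850 = 195.5
  mail, Tier 2: 0.29 × 420 = 121.8
Post-stratified estimate = 406.4 → $410.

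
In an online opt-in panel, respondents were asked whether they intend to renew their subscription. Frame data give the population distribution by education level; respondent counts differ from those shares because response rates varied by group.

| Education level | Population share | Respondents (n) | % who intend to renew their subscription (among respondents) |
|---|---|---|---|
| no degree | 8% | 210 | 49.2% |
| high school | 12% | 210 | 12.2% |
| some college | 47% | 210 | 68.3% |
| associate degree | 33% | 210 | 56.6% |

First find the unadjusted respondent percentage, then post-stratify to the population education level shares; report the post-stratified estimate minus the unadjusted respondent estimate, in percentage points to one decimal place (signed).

Without adjustment, the pooled respondent share is:
  (210/840)×49.2 + (210/840)×12.2 + (210/840)×68.3 + (210/840)×56.6 = 46.575%
Post-stratifying to population shares instead:
  0.08×49.2 + 0.12×12.2 + 0.47×68.3 + 0.33×56.6 = 56.179%
Difference = 56.179 − 46.575 = 9.604 pp.

+9.6 percentage points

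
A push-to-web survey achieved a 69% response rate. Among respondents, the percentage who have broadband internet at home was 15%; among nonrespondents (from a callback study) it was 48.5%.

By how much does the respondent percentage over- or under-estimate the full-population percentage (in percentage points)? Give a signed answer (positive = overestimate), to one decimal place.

-10.4 percentage points

Nonresponse fraction = 1 − 0.69 = 0.31.
Bias = (nonresponse fraction) × (respondent percentage − nonrespondent percentage)
     = 0.31 × (15 − 48.5) = 0.31 × -33.5 = -10.385.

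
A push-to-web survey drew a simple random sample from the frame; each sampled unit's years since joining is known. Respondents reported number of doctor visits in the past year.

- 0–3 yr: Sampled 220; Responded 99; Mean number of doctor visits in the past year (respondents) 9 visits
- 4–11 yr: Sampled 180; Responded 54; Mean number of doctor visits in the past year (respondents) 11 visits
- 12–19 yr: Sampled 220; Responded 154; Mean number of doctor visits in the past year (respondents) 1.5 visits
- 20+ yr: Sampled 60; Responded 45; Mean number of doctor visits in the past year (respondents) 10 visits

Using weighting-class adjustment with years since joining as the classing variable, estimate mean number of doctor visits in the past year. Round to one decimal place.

7.2

Response rates by class: 0–3 yr 99/220 = 45%, 4–11 yr 54/180 = 30%, 12–19 yr 154/220 = 70%, 20+ yr 45/60 = 75%.
With weight = n_sampled/n_responded per class, the weighted class total is n_sampled:
  0–3 yr: 220 × 9 = 1980
  4–11 yr: 180 × 11 = 1980
  12–19 yr: 220 × 1.5 = 330
  20+ yr: 60 × 10 = 600
Adjusted estimate = 4890 / 680 = 7.19118 → 7.2.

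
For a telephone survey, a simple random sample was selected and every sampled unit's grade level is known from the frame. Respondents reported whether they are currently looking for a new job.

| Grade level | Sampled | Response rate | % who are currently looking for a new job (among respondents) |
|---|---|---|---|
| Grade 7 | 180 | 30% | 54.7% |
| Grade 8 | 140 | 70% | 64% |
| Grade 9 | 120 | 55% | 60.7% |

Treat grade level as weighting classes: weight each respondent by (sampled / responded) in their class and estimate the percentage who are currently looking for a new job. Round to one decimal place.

Each respondent's weight = sampled/responded in their class; summing within a class gives n_sampled, so:
  Grade 7: 180 × 54.7 = 9846
  Grade 8: 140 × 64 = 8960
  Grade 9: 120 × 60.7 = 7284
Adjusted estimate = 26,090 / 440 = 59.2955 → 59.3%.

59.3%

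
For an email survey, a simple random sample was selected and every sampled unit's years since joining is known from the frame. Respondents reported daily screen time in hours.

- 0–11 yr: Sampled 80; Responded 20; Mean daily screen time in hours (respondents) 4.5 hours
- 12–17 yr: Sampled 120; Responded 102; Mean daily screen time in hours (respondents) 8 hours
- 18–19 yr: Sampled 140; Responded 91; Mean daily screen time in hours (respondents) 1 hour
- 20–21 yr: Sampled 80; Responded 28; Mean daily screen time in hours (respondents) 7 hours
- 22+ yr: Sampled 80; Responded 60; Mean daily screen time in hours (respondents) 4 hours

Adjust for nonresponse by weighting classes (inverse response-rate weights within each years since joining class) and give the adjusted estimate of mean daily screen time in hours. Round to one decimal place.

4.7

Class response rates: 0–11 yr 20/80 = 25%, 12–17 yr 102/120 = 85%, 18–19 yr 91/140 = 65%, 20–21 yr 28/80 = 35%, 22+ yr 60/80 = 75%.
Inverse-response-rate weighting restores each class to its sampled count, so class totals weight by n_sampled:
  0–11 yr: 80 × 4.5 = 360
  12–17 yr: 120 × 8 = 960
  18–19 yr: 140 × 1 = 140
  20–21 yr: 80 × 7 = 560
  22+ yr: 80 × 4 = 320
Adjusted estimate = 2340 / 500 = 4.68 → 4.7.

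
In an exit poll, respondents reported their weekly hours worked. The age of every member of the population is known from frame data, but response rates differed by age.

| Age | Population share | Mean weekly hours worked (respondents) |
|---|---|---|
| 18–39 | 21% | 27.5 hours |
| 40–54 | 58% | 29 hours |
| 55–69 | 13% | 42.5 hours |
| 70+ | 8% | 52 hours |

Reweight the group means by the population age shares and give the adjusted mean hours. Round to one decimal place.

Each cell contributes population-share × respondent value:
  18–39: 0.21 × 27.5 = 5.775
  40–54: 0.58 × 29 = 16.82
  55–69: 0.13 × 42.5 = 5.525
  70+: 0.08 × 52 = 4.16
Post-stratified estimate = 32.28 → 32.3.

32.3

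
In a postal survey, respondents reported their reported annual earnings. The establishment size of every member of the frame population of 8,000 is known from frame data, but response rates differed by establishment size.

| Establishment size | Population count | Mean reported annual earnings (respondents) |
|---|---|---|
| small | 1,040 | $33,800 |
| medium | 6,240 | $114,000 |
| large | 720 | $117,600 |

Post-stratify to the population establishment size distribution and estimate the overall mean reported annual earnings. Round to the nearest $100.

$103,900

Each cell contributes population-share × respondent value:
  small: (1,040/8,000) × 33,800 = 4394
  medium: (6,240/8,000) × 114,000 = 88,920
  large: (720/8,000) × 117,600 = 10,584
Post-stratified estimate = 103,898 → $103,900.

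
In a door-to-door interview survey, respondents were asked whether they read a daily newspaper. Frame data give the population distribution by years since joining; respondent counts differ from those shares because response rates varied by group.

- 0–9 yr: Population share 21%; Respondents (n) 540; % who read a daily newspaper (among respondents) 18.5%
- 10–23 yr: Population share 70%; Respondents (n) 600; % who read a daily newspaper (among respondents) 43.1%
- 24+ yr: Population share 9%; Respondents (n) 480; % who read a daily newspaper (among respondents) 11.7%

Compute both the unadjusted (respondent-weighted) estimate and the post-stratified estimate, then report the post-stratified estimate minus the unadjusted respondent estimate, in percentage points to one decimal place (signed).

+9.5 percentage points

Without adjustment, the pooled respondent share is:
  (540/1620)×18.5 + (600/1620)×43.1 + (480/1620)×11.7 = 25.5963%
Post-stratifying to population shares instead:
  0.21×18.5 + 0.7×43.1 + 0.09×11.7 = 35.108%
Difference = 35.108 − 25.5963 = 9.5117 pp.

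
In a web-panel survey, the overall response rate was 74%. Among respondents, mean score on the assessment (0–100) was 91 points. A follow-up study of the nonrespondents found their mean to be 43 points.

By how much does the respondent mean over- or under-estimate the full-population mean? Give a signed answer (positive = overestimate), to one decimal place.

+12.5

Nonresponse fraction = 1 − 0.74 = 0.26.
Bias = (nonresponse fraction) × (respondent mean − nonrespondent mean)
     = 0.26 × (91 − 43) = 0.26 × 48 = 12.48.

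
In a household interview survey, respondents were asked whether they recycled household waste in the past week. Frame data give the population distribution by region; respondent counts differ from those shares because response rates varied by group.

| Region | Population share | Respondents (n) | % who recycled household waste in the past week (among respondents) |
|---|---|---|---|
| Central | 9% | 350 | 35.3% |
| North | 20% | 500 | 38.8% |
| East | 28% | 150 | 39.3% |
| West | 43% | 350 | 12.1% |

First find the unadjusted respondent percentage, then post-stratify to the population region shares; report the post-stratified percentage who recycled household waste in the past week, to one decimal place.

27.1%

Without adjustment, the pooled respondent share is:
  (350/1350)×35.3 + (500/1350)×38.8 + (150/1350)×39.3 + (350/1350)×12.1 = 31.0259%
Reweighting by population region shares:
  0.09×35.3 + 0.2×38.8 + 0.28×39.3 + 0.43×12.1 = 27.144%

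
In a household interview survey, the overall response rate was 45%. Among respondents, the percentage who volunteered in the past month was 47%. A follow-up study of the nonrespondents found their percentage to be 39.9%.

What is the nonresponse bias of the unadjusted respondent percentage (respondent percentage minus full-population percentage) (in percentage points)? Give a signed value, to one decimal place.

+3.9 percentage points

Nonresponse fraction = 1 − 0.45 = 0.55.
Bias = (nonresponse fraction) × (respondent percentage − nonrespondent percentage)
     = 0.55 × (47 − 39.9) = 0.55 × 7.1 = 3.905.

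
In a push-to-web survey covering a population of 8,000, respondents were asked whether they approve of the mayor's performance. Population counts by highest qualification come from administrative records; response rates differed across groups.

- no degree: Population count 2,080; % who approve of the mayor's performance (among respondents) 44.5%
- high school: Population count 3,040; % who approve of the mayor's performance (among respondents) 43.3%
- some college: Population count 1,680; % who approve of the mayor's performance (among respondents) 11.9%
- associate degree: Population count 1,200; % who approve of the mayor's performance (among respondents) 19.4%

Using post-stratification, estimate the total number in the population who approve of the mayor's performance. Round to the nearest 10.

2,670

Apply each group's respondent rate to its population count:
  no degree: 2,080 × 44.5% = 925.6
  high school: 3,040 × 43.3% = 1316.32
  some college: 1,680 × 11.9% = 199.92
  associate degree: 1,200 × 19.4% = 232.8
Estimated total = 2674.64 → 2,670.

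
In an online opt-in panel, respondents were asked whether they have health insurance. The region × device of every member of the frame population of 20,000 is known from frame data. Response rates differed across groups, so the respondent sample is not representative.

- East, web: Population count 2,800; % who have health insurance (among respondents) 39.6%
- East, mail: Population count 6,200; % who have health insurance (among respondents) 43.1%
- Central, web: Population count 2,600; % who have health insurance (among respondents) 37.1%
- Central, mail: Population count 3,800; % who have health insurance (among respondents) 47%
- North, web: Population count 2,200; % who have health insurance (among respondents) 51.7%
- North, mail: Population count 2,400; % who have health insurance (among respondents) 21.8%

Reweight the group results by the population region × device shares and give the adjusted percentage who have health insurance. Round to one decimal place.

41.0%

Weight each group's respondent value by its population share:
  East, web: (2,800/20,000) × 39.6 = 5.544
  East, mail: (6,200/20,000) × 43.1 = 13.361
  Central, web: (2,600/20,000) × 37.1 = 4.823
  Central, mail: (3,800/20,000) × 47 = 8.93
  North, web: (2,200/20,000) × 51.7 = 5.687
  North, mail: (2,400/20,000) × 21.8 = 2.616
Post-stratified estimate = 40.961 → 41.0%.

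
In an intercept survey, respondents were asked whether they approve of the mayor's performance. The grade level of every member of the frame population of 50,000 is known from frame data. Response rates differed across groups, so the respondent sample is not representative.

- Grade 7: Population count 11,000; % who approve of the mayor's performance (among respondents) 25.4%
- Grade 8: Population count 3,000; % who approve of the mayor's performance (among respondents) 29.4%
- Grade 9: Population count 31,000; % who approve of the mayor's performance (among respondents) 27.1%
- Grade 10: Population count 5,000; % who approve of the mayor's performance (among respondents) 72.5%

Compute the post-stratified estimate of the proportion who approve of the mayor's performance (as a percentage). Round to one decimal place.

31.4%

Post-stratification weights by population share, not respondent share:
  Grade 7: (11,000/50,000) × 25.4 = 5.588
  Grade 8: (3,000/50,000) × 29.4 = 1.764
  Grade 9: (31,000/50,000) × 27.1 = 16.802
  Grade 10: (5,000/50,000) × 72.5 = 7.25
Post-stratified estimate = 31.404 → 31.4%.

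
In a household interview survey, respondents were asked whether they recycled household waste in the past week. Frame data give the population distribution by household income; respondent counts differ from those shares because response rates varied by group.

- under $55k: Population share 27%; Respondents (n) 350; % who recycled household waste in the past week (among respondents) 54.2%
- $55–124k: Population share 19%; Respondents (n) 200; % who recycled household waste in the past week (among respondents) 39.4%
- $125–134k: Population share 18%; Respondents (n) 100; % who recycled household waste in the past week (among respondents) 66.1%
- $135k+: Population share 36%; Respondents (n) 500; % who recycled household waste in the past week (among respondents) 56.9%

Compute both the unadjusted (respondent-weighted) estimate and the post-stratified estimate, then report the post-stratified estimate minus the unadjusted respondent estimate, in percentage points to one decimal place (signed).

Without adjustment, the pooled respondent share is:
  (350/1150)×54.2 + (200/1150)×39.4 + (100/1150)×66.1 + (500/1150)×56.9 = 53.8348%
Post-stratified estimate weights by population shares:
  0.27×54.2 + 0.19×39.4 + 0.18×66.1 + 0.36×56.9 = 54.502%
Difference = 54.502 − 53.8348 = 0.6672 pp.

+0.7 percentage points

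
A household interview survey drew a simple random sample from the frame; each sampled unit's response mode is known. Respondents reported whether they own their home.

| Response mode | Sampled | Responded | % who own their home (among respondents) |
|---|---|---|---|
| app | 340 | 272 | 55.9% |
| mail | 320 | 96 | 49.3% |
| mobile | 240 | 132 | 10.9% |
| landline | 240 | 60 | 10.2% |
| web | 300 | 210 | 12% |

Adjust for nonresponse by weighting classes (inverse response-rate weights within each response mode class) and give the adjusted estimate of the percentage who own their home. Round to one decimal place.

30.2%

Response rates by class: app 272/340 = 80%, mail 96/320 = 30%, mobile 132/240 = 55%, landline 60/240 = 25%, web 210/300 = 70%.
Inverse-response-rate weighting restores each class to its sampled count, so class totals weight by n_sampled:
  app: 340 × 55.9 = 19,006
  mail: 320 × 49.3 = 15,776
  mobile: 240 × 10.9 = 2616
  landline: 240 × 10.2 = 2448
  web: 300 × 12 = 3600
Adjusted estimate = 43,446 / 1,440 = 30.1708 → 30.2%.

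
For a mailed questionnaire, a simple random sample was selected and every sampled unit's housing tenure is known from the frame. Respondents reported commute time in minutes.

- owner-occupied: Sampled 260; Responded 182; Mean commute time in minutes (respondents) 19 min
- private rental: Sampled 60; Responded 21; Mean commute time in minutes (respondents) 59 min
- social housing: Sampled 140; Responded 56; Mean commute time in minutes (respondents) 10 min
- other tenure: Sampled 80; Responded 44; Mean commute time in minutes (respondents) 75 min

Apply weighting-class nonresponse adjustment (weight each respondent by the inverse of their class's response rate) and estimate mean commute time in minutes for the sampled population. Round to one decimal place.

Response rates by class: owner-occupied 182/260 = 70%, private rental 21/60 = 35%, social housing 56/140 = 40%, other tenure 44/80 = 55%.
Each respondent's weight = sampled/responded in their class; summing within a class gives n_sampled, so:
  owner-occupied: 260 × 19 = 4940
  private rental: 60 × 59 = 3540
  social housing: 140 × 10 = 1400
  other tenure: 80 × 75 = 6000
Adjusted estimate = 15,880 / 540 = 29.4074 → 29.4.

29.4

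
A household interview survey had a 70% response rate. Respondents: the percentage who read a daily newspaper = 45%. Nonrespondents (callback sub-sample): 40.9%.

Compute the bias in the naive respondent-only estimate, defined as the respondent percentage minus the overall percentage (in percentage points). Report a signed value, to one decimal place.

+1.2 percentage points

Nonresponse fraction = 1 − 0.7 = 0.3.
Bias = (nonresponse fraction) × (respondent percentage − nonrespondent percentage)
     = 0.3 × (45 − 40.9) = 0.3 × 4.1 = 1.23.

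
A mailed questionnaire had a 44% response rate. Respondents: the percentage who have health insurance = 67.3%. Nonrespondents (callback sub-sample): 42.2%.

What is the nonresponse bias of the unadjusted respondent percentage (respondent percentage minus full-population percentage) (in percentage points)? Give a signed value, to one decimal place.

+14.1 percentage points

Nonresponse fraction = 1 − 0.44 = 0.56.
Bias = (nonresponse fraction) × (respondent percentage − nonrespondent percentage)
     = 0.56 × (67.3 − 42.2) = 0.56 × 25.1 = 14.056.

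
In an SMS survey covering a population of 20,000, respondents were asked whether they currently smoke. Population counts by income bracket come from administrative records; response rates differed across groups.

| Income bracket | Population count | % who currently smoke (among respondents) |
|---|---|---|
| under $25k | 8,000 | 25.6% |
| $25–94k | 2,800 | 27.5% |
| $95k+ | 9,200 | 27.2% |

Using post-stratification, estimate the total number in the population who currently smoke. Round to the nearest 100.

5,300

Estimated count per cell = population count × respondent percentage:
  under $25k: 8,000 × 25.6% = 2048
  $25–94k: 2,800 × 27.5% = 770
  $95k+: 9,200 × 27.2% = 2502.4
Estimated total = 5320.4 → 5,300.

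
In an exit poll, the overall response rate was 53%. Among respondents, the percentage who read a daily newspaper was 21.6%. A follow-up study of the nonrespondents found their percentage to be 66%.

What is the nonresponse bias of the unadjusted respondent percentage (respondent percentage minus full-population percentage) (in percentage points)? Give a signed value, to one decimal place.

Nonresponse fraction = 1 − 0.53 = 0.47.
Bias = (nonresponse fraction) × (respondent percentage − nonrespondent percentage)
     = 0.47 × (21.6 − 66) = 0.47 × -44.4 = -20.868.

-20.9 percentage points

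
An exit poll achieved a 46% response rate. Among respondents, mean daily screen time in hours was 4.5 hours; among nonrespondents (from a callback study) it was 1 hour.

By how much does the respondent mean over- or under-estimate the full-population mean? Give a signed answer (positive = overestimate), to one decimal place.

Nonresponse fraction = 1 − 0.46 = 0.54.
Bias = (nonresponse fraction) × (respondent mean − nonrespondent mean)
     = 0.54 × (4.5 − 1) = 0.54 × 3.5 = 1.89.

+1.9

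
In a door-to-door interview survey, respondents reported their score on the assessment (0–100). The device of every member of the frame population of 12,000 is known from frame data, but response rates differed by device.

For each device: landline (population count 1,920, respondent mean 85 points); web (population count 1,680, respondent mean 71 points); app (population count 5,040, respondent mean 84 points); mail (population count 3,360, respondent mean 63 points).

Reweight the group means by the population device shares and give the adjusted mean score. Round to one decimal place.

76.5

Each cell contributes population-share × respondent value:
  landline: (1,920/12,000) × 85 = 13.6
  web: (1,680/12,000) × 71 = 9.94
  app: (5,040/12,000) × 84 = 35.28
  mail: (3,360/12,000) × 63 = 17.64
Post-stratified estimate = 76.46 → 76.5.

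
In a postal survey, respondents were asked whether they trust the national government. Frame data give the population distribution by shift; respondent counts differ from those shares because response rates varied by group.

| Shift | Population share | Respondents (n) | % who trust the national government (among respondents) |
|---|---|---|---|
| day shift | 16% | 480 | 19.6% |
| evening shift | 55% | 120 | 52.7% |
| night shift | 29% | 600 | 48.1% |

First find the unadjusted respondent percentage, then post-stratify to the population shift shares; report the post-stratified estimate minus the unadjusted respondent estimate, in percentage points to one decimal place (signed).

+8.9 percentage points

Without adjustment, the pooled respondent share is:
  (480/1200)×19.6 + (120/1200)×52.7 + (600/1200)×48.1 = 37.16%
Post-stratifying to population shares instead:
  0.16×19.6 + 0.55×52.7 + 0.29×48.1 = 46.07%
Difference = 46.07 − 37.16 = 8.91 pp.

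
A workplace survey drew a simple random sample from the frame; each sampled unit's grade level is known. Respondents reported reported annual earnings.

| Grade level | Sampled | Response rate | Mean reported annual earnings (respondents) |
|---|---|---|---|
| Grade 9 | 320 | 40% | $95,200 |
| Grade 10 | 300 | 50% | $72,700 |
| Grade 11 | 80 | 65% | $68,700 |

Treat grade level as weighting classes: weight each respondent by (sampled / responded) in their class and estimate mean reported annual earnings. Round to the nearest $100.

$82,500

Each respondent's weight = sampled/responded in their class; summing within a class gives n_sampled, so:
  Grade 9: 320 × 95,200 = 30,464,000
  Grade 10: 300 × 72,700 = 21,810,000
  Grade 11: 80 × 68,700 = 5,496,000
Adjusted estimate = 57,770,000 / 700 = 82528.6 → $82,500.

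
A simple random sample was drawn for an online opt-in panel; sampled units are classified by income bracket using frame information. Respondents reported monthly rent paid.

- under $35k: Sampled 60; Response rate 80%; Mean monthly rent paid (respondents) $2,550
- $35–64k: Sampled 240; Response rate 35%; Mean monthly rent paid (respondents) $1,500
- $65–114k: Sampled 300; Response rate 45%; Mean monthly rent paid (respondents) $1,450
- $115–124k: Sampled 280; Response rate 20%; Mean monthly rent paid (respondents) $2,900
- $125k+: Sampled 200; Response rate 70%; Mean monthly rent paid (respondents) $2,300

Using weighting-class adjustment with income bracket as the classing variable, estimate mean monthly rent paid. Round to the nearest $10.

$2,060

Each respondent's weight = sampled/responded in their class; summing within a class gives n_sampled, so:
  under $35k: 60 × 2550 = 153,000
  $35–64k: 240 × 1500 = 360,000
  $65–114k: 300 × 1450 = 435,000
  $115–124k: 280 × 2900 = 812,000
  $125k+: 200 × 2300 = 460,000
Adjusted estimate = 2,220,000 / 1,080 = 2055.56 → $2,060.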